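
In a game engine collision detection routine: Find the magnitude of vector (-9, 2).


|u| = sqrt((-9)^2 + 2^2) = sqrt(85) = 9.2195

9.2195


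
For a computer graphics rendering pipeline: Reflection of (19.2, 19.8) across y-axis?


Reflection over y-axis: (x,y) -> (-x,y)
(19.2, 19.8) -> (-19.2, 19.8)

(-19.2, 19.8)


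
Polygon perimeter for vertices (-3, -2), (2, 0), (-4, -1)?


Sides: (-3, -2)->(2, 0): sqrt(29) = 5.385165, (2, 0)->(-4, -1): sqrt(37) = 6.082763, (-4, -1)->(-3, -2): sqrt(2) = 1.414214
Sum = 12.882142
Perimeter = 12.8821

12.8821


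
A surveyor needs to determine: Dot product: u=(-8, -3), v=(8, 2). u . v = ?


u . v = u_x*v_x + u_y*v_y = (-8)*8 + (-3)*2
= (-64) + (-6) = -70

-70


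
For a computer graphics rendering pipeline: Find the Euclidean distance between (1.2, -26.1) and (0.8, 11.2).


dx=-0.4, dy=37.3
d^2 = (-0.4)^2 + 37.3^2 = 1391.45
d = sqrt(1391.45) = 37.3021

37.3021


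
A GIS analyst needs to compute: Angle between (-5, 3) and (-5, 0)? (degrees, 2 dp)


u.v = 25, |u| = sqrt(34) = 5.831, |v| = sqrt(25) = 5
cos(theta) = u.v/(|u||v|) = 25/sqrt(850) = 0.857493
theta = acos(0.857493) = 30.96 degrees

30.96 degrees


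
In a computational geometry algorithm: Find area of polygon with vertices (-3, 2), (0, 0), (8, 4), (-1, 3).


Shoelace sum: ((-3)*0 - 0*2) + (0*4 - 8*0) + (8*3 - (-1)*4) + ((-1)*2 - (-3)*3)
= 35
Area = |35|/2 = 17.5

17.5


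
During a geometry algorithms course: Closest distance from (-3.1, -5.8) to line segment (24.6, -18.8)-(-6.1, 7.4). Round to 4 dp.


Project P onto AB: t = 0.7311 (clamped to [0,1])
Closest point on segment: (2.1537, 0.3561)
Distance: 8.0932

8.0932


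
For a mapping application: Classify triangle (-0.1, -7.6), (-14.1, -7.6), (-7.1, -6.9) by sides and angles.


Side lengths squared: AB^2=196, BC^2=49.49, CA^2=49.49
Sorted: [49.49, 49.49, 196]
By sides: Isosceles, By angles: Obtuse

Isosceles, Obtuse


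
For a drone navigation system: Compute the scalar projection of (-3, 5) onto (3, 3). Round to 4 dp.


u.v = 6, |v| = sqrt(18) = 4.2426
Scalar projection = u.v / |v| = 6 / sqrt(18) = 1.4142

1.4142


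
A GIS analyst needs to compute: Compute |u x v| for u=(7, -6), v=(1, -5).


|u x v| = |7*(-5) - (-6)*1|
= |(-35) - (-6)| = 29

29


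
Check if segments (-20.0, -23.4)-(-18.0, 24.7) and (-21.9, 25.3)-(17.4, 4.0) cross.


Cross products: d1=-1873.44, d2=59.49, d3=188.79, d4=-1744.14
d1*d2 < 0 and d3*d4 < 0? yes

Yes, they intersect


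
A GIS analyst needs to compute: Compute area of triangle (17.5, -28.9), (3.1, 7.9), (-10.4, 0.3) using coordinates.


Area = |x_A(y_B-y_C) + x_B(y_C-y_A) + x_C(y_A-y_B)|/2
= |133 + 90.52 + 382.72|/2
= 606.24/2 = 303.12

303.12


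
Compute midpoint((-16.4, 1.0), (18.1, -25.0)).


M = (((-16.4)+18.1)/2, (1+(-25))/2)
= (0.85, -12)

(0.85, -12)


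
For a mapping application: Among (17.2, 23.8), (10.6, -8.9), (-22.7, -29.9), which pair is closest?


d(P0,P1) = 33.3594, d(P0,P2) = 66.9007, d(P1,P2) = 39.3686
Closest: P0 and P1

Closest pair: (17.2, 23.8) and (10.6, -8.9), distance = 33.3594


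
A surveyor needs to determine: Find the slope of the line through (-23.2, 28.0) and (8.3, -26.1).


slope = (y2-y1)/(x2-x1) = ((-26.1)-28)/(8.3-(-23.2)) = (-54.1)/31.5 = -1.7175

-1.7175


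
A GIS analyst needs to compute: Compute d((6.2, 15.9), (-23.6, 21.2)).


dx=-29.8, dy=5.3
d^2 = (-29.8)^2 + 5.3^2 = 916.13
d = sqrt(916.13) = 30.2676

30.2676


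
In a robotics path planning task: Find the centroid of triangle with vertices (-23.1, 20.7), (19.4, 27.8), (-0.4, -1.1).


Centroid = ((x_A+x_B+x_C)/3, (y_A+y_B+y_C)/3)
= (((-23.1)+19.4+(-0.4))/3, (20.7+27.8+(-1.1))/3)
= (-1.3667, 15.8)

(-1.3667, 15.8)


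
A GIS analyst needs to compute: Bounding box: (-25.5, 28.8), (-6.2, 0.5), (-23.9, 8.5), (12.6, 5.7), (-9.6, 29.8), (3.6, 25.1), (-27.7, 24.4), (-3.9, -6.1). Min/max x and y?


x range: [-27.7, 12.6]
y range: [-6.1, 29.8]
Bounding box: (-27.7,-6.1) to (12.6,29.8)

(-27.7,-6.1) to (12.6,29.8)


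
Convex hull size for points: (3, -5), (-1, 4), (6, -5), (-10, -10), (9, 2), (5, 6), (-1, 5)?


Convex hull vertices (CCW): (-10, -10), (6, -5), (9, 2), (5, 6), (-1, 5)
Count = 5

5


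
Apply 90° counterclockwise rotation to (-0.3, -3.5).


90° CCW: (x,y) -> (-y, x)
(-0.3,-3.5) -> (3.5, -0.3)

(3.5, -0.3)


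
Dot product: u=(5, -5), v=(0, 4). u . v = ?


u . v = u_x*v_x + u_y*v_y = 5*0 + (-5)*4
= 0 + (-20) = -20

-20


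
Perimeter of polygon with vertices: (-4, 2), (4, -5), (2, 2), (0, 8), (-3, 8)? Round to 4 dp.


Sides: (-4, 2)->(4, -5): sqrt(113) = 10.630146, (4, -5)->(2, 2): sqrt(53) = 7.28011, (2, 2)->(0, 8): sqrt(40) = 6.324555, (0, 8)->(-3, 8): sqrt(9) = 3, (-3, 8)->(-4, 2): sqrt(37) = 6.082763
Sum = 33.317574
Perimeter = 33.3176

33.3176


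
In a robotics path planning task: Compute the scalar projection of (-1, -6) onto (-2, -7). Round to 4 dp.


u.v = 44, |v| = sqrt(53) = 7.2801
Scalar projection = u.v / |v| = 44 / sqrt(53) = 6.0439

6.0439


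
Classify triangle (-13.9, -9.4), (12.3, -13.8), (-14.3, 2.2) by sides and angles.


Side lengths squared: AB^2=705.8, BC^2=963.56, CA^2=134.72
Sorted: [134.72, 705.8, 963.56]
By sides: Scalene, By angles: Obtuse

Scalene, Obtuse


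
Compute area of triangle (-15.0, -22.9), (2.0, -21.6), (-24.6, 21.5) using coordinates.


Area = |x_A(y_B-y_C) + x_B(y_C-y_A) + x_C(y_A-y_B)|/2
= |646.5 + 88.8 + 31.98|/2
= 767.28/2 = 383.64

383.64


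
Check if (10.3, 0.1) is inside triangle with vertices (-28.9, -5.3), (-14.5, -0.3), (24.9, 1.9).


Cross products: AB x AP = -118.24, BC x BP = -38.8, CA x CP = -8.28
All same sign? yes

Yes, inside


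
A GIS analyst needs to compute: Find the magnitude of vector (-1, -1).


|u| = sqrt((-1)^2 + (-1)^2) = sqrt(2) = 1.4142

1.4142


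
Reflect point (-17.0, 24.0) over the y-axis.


Reflection over y-axis: (x,y) -> (-x,y)
(-17, 24) -> (17, 24)

(17, 24)


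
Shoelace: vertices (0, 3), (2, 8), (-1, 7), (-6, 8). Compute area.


Shoelace sum: (0*8 - 2*3) + (2*7 - (-1)*8) + ((-1)*8 - (-6)*7) + ((-6)*3 - 0*8)
= 32
Area = |32|/2 = 16

16


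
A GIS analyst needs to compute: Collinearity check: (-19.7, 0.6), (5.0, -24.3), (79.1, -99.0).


Cross product: (5-(-19.7))*((-99)-0.6) - ((-24.3)-0.6)*(79.1-(-19.7))
= 0

Yes, collinear


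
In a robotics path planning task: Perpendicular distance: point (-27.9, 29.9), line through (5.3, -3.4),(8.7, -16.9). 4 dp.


|cross product| = 334.98
|line direction| = sqrt(193.81) = 13.9216
Distance = 334.98/sqrt(193.81) = 24.0619

24.0619


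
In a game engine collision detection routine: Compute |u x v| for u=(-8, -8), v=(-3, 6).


|u x v| = |(-8)*6 - (-8)*(-3)|
= |(-48) - 24| = 72

72


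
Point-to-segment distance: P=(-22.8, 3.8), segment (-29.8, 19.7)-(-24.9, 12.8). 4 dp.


Project P onto AB: t = 1 (clamped to [0,1])
Closest point on segment: (-24.9, 12.8)
Distance: 9.2418

9.2418


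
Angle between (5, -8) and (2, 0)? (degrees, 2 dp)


u.v = 10, |u| = sqrt(89) = 9.434, |v| = sqrt(4) = 2
cos(theta) = u.v/(|u||v|) = 10/sqrt(356) = 0.529999
theta = acos(0.529999) = 57.99 degrees

57.99 degrees


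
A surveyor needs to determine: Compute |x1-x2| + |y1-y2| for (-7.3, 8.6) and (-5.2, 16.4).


|(-7.3)-(-5.2)| + |8.6-16.4| = 2.1 + 7.8 = 9.9

9.9


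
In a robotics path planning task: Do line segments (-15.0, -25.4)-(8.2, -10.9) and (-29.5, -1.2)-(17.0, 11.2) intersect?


Cross products: d1=-1305.1, d2=-918.53, d3=771.69, d4=385.12
d1*d2 < 0 and d3*d4 < 0? no

No, they don't intersect


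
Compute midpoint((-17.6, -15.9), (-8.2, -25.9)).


M = (((-17.6)+(-8.2))/2, ((-15.9)+(-25.9))/2)
= (-12.9, -20.9)

(-12.9, -20.9)


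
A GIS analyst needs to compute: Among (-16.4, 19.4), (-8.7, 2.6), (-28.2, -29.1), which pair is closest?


d(P0,P1) = 18.4805, d(P0,P2) = 49.9148, d(P1,P2) = 37.2175
Closest: P0 and P1

Closest pair: (-16.4, 19.4) and (-8.7, 2.6), distance = 18.4805


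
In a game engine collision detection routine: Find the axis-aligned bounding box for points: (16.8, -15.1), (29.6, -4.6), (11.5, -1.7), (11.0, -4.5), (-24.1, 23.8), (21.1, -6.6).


x range: [-24.1, 29.6]
y range: [-15.1, 23.8]
Bounding box: (-24.1,-15.1) to (29.6,23.8)

(-24.1,-15.1) to (29.6,23.8)


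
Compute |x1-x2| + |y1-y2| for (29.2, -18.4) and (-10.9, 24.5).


|29.2-(-10.9)| + |(-18.4)-24.5| = 40.1 + 42.9 = 83

83


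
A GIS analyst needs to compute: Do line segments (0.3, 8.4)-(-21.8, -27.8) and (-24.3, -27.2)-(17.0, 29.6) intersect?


Cross products: d1=73, d2=-166.78, d3=-103.76, d4=136.02
d1*d2 < 0 and d3*d4 < 0? yes

Yes, they intersect


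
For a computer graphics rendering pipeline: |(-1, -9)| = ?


|u| = sqrt((-1)^2 + (-9)^2) = sqrt(82) = 9.0554

9.0554


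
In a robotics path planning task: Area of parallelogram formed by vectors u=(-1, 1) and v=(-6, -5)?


|u x v| = |(-1)*(-5) - 1*(-6)|
= |5 - (-6)| = 11

11


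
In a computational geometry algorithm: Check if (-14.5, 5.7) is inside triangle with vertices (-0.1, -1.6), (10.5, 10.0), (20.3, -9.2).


Cross products: AB x AP = 244.42, BC x BP = -522.14, CA x CP = -39.48
All same sign? no

No, outside


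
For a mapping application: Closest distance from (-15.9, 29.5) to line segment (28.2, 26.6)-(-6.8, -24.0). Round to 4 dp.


Project P onto AB: t = 0.369 (clamped to [0,1])
Closest point on segment: (15.2853, 7.9291)
Distance: 37.9187

37.9187


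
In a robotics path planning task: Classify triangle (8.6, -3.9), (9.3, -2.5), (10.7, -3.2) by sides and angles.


Side lengths squared: AB^2=2.45, BC^2=2.45, CA^2=4.9
Sorted: [2.45, 2.45, 4.9]
By sides: Isosceles, By angles: Right

Isosceles, Right


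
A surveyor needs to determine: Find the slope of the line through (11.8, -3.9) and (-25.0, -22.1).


slope = (y2-y1)/(x2-x1) = ((-22.1)-(-3.9))/((-25)-11.8) = (-18.2)/(-36.8) = 0.4946

0.4946


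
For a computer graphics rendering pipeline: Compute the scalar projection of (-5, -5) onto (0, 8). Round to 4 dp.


u.v = -40, |v| = sqrt(64) = 8
Scalar projection = u.v / |v| = -40 / sqrt(64) = -5

-5


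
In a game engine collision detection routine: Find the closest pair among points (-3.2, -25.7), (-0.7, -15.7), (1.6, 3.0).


d(P0,P1) = 10.3078, d(P0,P2) = 29.0986, d(P1,P2) = 18.8409
Closest: P0 and P1

Closest pair: (-3.2, -25.7) and (-0.7, -15.7), distance = 10.3078


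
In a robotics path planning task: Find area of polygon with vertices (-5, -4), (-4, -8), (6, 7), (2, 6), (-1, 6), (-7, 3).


Shoelace sum: ((-5)*(-8) - (-4)*(-4)) + ((-4)*7 - 6*(-8)) + (6*6 - 2*7) + (2*6 - (-1)*6) + ((-1)*3 - (-7)*6) + ((-7)*(-4) - (-5)*3)
= 166
Area = |166|/2 = 83

83


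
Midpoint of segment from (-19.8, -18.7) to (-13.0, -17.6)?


M = (((-19.8)+(-13))/2, ((-18.7)+(-17.6))/2)
= (-16.4, -18.15)

(-16.4, -18.15)


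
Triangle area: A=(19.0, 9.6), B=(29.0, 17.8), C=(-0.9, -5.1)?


Area = |x_A(y_B-y_C) + x_B(y_C-y_A) + x_C(y_A-y_B)|/2
= |435.1 + (-426.3) + 7.38|/2
= 16.18/2 = 8.09

8.09


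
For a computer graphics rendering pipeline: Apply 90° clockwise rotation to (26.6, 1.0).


90° CW: (x,y) -> (y, -x)
(26.6,1) -> (1, -26.6)

(1, -26.6)


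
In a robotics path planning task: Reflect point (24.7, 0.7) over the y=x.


Reflection over y=x: (x,y) -> (y,x)
(24.7, 0.7) -> (0.7, 24.7)

(0.7, 24.7)


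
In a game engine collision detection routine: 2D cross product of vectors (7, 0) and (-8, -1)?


u x v = u_x*v_y - u_y*v_x = 7*(-1) - 0*(-8)
= (-7) - 0 = -7

-7


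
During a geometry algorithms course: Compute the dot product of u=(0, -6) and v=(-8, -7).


u . v = u_x*v_x + u_y*v_y = 0*(-8) + (-6)*(-7)
= 0 + 42 = 42

42


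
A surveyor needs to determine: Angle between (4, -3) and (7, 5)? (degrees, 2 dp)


u.v = 13, |u| = sqrt(25) = 5, |v| = sqrt(74) = 8.6023
cos(theta) = u.v/(|u||v|) = 13/sqrt(1850) = 0.302244
theta = acos(0.302244) = 72.41 degrees

72.41 degrees


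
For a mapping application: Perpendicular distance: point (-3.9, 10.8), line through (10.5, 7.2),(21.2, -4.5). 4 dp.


|cross product| = 129.96
|line direction| = sqrt(251.38) = 15.855
Distance = 129.96/sqrt(251.38) = 8.1968

8.1968


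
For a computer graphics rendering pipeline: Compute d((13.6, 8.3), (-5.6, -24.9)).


dx=-19.2, dy=-33.2
d^2 = (-19.2)^2 + (-33.2)^2 = 1470.88
d = sqrt(1470.88) = 38.3521

38.3521


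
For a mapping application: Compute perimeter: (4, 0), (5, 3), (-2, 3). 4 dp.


Sides: (4, 0)->(5, 3): sqrt(10) = 3.162278, (5, 3)->(-2, 3): sqrt(49) = 7, (-2, 3)->(4, 0): sqrt(45) = 6.708204
Sum = 16.870482
Perimeter = 16.8705

16.8705


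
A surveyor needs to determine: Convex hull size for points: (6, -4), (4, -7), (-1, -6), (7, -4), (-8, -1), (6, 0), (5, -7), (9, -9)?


Convex hull vertices (CCW): (-8, -1), (-1, -6), (9, -9), (6, 0)
Count = 4

4


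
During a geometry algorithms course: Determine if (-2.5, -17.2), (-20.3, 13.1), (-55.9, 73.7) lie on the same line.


Cross product: ((-20.3)-(-2.5))*(73.7-(-17.2)) - (13.1-(-17.2))*((-55.9)-(-2.5))
= 0

Yes, collinear


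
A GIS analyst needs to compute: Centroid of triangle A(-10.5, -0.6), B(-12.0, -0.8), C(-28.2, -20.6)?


Centroid = ((x_A+x_B+x_C)/3, (y_A+y_B+y_C)/3)
= (((-10.5)+(-12)+(-28.2))/3, ((-0.6)+(-0.8)+(-20.6))/3)
= (-16.9, -7.3333)

(-16.9, -7.3333)


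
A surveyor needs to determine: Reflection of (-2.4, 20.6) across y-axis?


Reflection over y-axis: (x,y) -> (-x,y)
(-2.4, 20.6) -> (2.4, 20.6)

(2.4, 20.6)


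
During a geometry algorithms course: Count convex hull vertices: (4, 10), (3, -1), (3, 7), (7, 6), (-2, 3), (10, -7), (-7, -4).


Convex hull vertices (CCW): (-7, -4), (10, -7), (7, 6), (4, 10), (-2, 3)
Count = 5

5


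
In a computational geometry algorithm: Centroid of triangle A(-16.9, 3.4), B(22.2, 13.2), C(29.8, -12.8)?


Centroid = ((x_A+x_B+x_C)/3, (y_A+y_B+y_C)/3)
= (((-16.9)+22.2+29.8)/3, (3.4+13.2+(-12.8))/3)
= (11.7, 1.2667)

(11.7, 1.2667)


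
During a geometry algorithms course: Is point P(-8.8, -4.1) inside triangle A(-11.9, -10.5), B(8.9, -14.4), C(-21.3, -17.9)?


Cross products: AB x AP = 145.21, BC x BP = -373.01, CA x CP = 37.22
All same sign? no

No, outside


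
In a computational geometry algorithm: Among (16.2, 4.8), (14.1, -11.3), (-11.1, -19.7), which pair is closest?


d(P0,P1) = 16.2364, d(P0,P2) = 36.6816, d(P1,P2) = 26.5631
Closest: P0 and P1

Closest pair: (16.2, 4.8) and (14.1, -11.3), distance = 16.2364


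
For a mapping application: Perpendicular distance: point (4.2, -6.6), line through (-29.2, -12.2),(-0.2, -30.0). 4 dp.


|cross product| = 756.92
|line direction| = sqrt(1157.84) = 34.027
Distance = 756.92/sqrt(1157.84) = 22.2447

22.2447


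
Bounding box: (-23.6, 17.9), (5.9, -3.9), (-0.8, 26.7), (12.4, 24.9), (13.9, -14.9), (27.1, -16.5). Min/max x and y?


x range: [-23.6, 27.1]
y range: [-16.5, 26.7]
Bounding box: (-23.6,-16.5) to (27.1,26.7)

(-23.6,-16.5) to (27.1,26.7)


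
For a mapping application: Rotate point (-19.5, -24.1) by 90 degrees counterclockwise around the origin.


90° CCW: (x,y) -> (-y, x)
(-19.5,-24.1) -> (24.1, -19.5)

(24.1, -19.5)


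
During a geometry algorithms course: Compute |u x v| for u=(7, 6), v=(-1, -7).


|u x v| = |7*(-7) - 6*(-1)|
= |(-49) - (-6)| = 43

43


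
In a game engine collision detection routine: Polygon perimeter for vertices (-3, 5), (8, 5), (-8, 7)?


Sides: (-3, 5)->(8, 5): sqrt(121) = 11, (8, 5)->(-8, 7): sqrt(260) = 16.124515, (-8, 7)->(-3, 5): sqrt(29) = 5.385165
Sum = 32.50968
Perimeter = 32.5097

32.5097


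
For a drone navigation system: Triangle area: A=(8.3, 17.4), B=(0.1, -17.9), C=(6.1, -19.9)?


Area = |x_A(y_B-y_C) + x_B(y_C-y_A) + x_C(y_A-y_B)|/2
= |16.6 + (-3.73) + 215.33|/2
= 228.2/2 = 114.1

114.1


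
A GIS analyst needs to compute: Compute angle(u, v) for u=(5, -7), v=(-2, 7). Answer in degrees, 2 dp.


u.v = -59, |u| = sqrt(74) = 8.6023, |v| = sqrt(53) = 7.2801
cos(theta) = u.v/(|u||v|) = -59/sqrt(3922) = -0.942103
theta = acos(-0.942103) = 160.41 degrees

160.41 degrees


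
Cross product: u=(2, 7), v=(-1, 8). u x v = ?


u x v = u_x*v_y - u_y*v_x = 2*8 - 7*(-1)
= 16 - (-7) = 23

23


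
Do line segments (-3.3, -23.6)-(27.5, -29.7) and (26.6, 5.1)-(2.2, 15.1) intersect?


Cross products: d1=999.28, d2=840.12, d3=1066.35, d4=1225.51
d1*d2 < 0 and d3*d4 < 0? no

No, they don't intersect


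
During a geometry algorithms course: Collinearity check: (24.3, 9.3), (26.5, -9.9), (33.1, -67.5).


Cross product: (26.5-24.3)*((-67.5)-9.3) - ((-9.9)-9.3)*(33.1-24.3)
= 0

Yes, collinear


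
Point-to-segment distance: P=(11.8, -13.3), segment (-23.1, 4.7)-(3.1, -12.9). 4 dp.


Project P onto AB: t = 1 (clamped to [0,1])
Closest point on segment: (3.1, -12.9)
Distance: 8.7092

8.7092


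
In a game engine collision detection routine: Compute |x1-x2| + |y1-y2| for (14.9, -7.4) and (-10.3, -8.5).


|14.9-(-10.3)| + |(-7.4)-(-8.5)| = 25.2 + 1.1 = 26.3

26.3


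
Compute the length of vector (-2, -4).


|u| = sqrt((-2)^2 + (-4)^2) = sqrt(20) = 4.4721

4.4721


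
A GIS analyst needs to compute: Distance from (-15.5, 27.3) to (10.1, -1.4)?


dx=25.6, dy=-28.7
d^2 = 25.6^2 + (-28.7)^2 = 1479.05
d = sqrt(1479.05) = 38.4584

38.4584


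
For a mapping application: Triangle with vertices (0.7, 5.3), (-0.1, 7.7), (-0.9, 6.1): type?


Side lengths squared: AB^2=6.4, BC^2=3.2, CA^2=3.2
Sorted: [3.2, 3.2, 6.4]
By sides: Isosceles, By angles: Right

Isosceles, Right


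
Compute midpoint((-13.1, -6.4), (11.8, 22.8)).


M = (((-13.1)+11.8)/2, ((-6.4)+22.8)/2)
= (-0.65, 8.2)

(-0.65, 8.2)


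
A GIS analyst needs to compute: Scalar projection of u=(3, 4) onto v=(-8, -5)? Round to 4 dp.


u.v = -44, |v| = sqrt(89) = 9.434
Scalar projection = u.v / |v| = -44 / sqrt(89) = -4.664

-4.664


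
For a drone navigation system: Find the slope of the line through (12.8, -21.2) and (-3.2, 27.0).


slope = (y2-y1)/(x2-x1) = (27-(-21.2))/((-3.2)-12.8) = 48.2/(-16) = -3.0125

-3.0125


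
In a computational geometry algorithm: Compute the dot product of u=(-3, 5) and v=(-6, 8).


u . v = u_x*v_x + u_y*v_y = (-3)*(-6) + 5*8
= 18 + 40 = 58

58


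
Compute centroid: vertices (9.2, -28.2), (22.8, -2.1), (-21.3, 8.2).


Centroid = ((x_A+x_B+x_C)/3, (y_A+y_B+y_C)/3)
= ((9.2+22.8+(-21.3))/3, ((-28.2)+(-2.1)+8.2)/3)
= (3.5667, -7.3667)

(3.5667, -7.3667)


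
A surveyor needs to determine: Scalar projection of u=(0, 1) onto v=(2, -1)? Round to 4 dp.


u.v = -1, |v| = sqrt(5) = 2.2361
Scalar projection = u.v / |v| = -1 / sqrt(5) = -0.4472

-0.4472


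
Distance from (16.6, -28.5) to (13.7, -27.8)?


dx=-2.9, dy=0.7
d^2 = (-2.9)^2 + 0.7^2 = 8.9
d = sqrt(8.9) = 2.9833

2.9833


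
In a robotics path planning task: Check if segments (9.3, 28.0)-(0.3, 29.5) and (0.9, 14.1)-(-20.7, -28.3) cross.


Cross products: d1=55.92, d2=-358.08, d3=137.7, d4=551.7
d1*d2 < 0 and d3*d4 < 0? no

No, they don't intersect


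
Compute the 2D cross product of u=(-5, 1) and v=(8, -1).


u x v = u_x*v_y - u_y*v_x = (-5)*(-1) - 1*8
= 5 - 8 = -3

-3


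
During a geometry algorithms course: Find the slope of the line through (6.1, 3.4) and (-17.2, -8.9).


slope = (y2-y1)/(x2-x1) = ((-8.9)-3.4)/((-17.2)-6.1) = (-12.3)/(-23.3) = 0.5279

0.5279


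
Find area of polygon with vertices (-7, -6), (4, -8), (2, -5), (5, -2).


Shoelace sum: ((-7)*(-8) - 4*(-6)) + (4*(-5) - 2*(-8)) + (2*(-2) - 5*(-5)) + (5*(-6) - (-7)*(-2))
= 53
Area = |53|/2 = 26.5

26.5


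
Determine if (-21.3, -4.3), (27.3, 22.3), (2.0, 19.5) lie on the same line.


Cross product: (27.3-(-21.3))*(19.5-(-4.3)) - (22.3-(-4.3))*(2-(-21.3))
= 536.9

No, not collinear


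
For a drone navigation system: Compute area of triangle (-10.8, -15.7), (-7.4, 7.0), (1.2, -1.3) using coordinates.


Area = |x_A(y_B-y_C) + x_B(y_C-y_A) + x_C(y_A-y_B)|/2
= |(-89.64) + (-106.56) + (-27.24)|/2
= 223.44/2 = 111.72

111.72


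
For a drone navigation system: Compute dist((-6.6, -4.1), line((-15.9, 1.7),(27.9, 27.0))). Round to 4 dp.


|cross product| = 489.33
|line direction| = sqrt(2558.53) = 50.5819
Distance = 489.33/sqrt(2558.53) = 9.674

9.674


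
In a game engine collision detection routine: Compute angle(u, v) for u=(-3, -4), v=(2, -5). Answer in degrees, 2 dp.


u.v = 14, |u| = sqrt(25) = 5, |v| = sqrt(29) = 5.3852
cos(theta) = u.v/(|u||v|) = 14/sqrt(725) = 0.519947
theta = acos(0.519947) = 58.67 degrees

58.67 degrees


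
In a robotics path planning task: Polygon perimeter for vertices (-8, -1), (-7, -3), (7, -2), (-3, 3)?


Sides: (-8, -1)->(-7, -3): sqrt(5) = 2.236068, (-7, -3)->(7, -2): sqrt(197) = 14.035669, (7, -2)->(-3, 3): sqrt(125) = 11.18034, (-3, 3)->(-8, -1): sqrt(41) = 6.403124
Sum = 33.855201
Perimeter = 33.8552

33.8552


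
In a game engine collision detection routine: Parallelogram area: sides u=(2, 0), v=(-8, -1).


|u x v| = |2*(-1) - 0*(-8)|
= |(-2) - 0| = 2

2


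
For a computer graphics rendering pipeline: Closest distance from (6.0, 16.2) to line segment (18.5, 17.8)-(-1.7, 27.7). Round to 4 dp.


Project P onto AB: t = 0.4677 (clamped to [0,1])
Closest point on segment: (9.0532, 22.4298)
Distance: 6.9378

6.9378


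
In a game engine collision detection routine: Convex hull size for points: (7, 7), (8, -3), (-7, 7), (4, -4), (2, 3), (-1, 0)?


Convex hull vertices (CCW): (-7, 7), (-1, 0), (4, -4), (8, -3), (7, 7)
Count = 5

5


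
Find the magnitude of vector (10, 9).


|u| = sqrt(10^2 + 9^2) = sqrt(181) = 13.4536

13.4536


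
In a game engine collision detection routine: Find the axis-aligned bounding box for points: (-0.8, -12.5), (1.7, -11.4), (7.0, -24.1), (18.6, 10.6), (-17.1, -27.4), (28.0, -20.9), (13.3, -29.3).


x range: [-17.1, 28]
y range: [-29.3, 10.6]
Bounding box: (-17.1,-29.3) to (28,10.6)

(-17.1,-29.3) to (28,10.6)


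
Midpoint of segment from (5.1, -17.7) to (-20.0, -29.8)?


M = ((5.1+(-20))/2, ((-17.7)+(-29.8))/2)
= (-7.45, -23.75)

(-7.45, -23.75)


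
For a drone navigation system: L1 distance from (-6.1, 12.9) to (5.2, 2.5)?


|(-6.1)-5.2| + |12.9-2.5| = 11.3 + 10.4 = 21.7

21.7


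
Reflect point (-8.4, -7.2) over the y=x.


Reflection over y=x: (x,y) -> (y,x)
(-8.4, -7.2) -> (-7.2, -8.4)

(-7.2, -8.4)


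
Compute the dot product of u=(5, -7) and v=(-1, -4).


u . v = u_x*v_x + u_y*v_y = 5*(-1) + (-7)*(-4)
= (-5) + 28 = 23

23


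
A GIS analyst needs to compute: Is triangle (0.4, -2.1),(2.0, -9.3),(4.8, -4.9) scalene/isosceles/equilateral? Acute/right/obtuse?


Side lengths squared: AB^2=54.4, BC^2=27.2, CA^2=27.2
Sorted: [27.2, 27.2, 54.4]
By sides: Isosceles, By angles: Right

Isosceles, Right


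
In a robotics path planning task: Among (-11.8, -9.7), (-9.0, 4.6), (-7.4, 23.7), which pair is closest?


d(P0,P1) = 14.5715, d(P0,P2) = 33.6886, d(P1,P2) = 19.1669
Closest: P0 and P1

Closest pair: (-11.8, -9.7) and (-9.0, 4.6), distance = 14.5715


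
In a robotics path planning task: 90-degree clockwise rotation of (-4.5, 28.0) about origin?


90° CW: (x,y) -> (y, -x)
(-4.5,28) -> (28, 4.5)

(28, 4.5)


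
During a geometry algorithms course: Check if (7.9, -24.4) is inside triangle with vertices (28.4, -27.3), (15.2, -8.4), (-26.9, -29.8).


Cross products: AB x AP = 349.17, BC x BP = 517.38, CA x CP = 211.62
All same sign? yes

Yes, inside


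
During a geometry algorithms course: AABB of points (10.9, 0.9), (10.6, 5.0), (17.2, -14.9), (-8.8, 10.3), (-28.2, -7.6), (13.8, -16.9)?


x range: [-28.2, 17.2]
y range: [-16.9, 10.3]
Bounding box: (-28.2,-16.9) to (17.2,10.3)

(-28.2,-16.9) to (17.2,10.3)


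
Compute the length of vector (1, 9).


|u| = sqrt(1^2 + 9^2) = sqrt(82) = 9.0554

9.0554


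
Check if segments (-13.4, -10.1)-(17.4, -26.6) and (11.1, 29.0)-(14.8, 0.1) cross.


Cross products: d1=-852.72, d2=-23.65, d3=1608.53, d4=779.46
d1*d2 < 0 and d3*d4 < 0? no

No, they don't intersect


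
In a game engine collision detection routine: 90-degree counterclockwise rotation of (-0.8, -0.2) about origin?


90° CCW: (x,y) -> (-y, x)
(-0.8,-0.2) -> (0.2, -0.8)

(0.2, -0.8)


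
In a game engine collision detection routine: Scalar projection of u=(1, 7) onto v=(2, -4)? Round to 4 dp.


u.v = -26, |v| = sqrt(20) = 4.4721
Scalar projection = u.v / |v| = -26 / sqrt(20) = -5.8138

-5.8138


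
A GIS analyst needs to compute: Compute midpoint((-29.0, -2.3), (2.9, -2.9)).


M = (((-29)+2.9)/2, ((-2.3)+(-2.9))/2)
= (-13.05, -2.6)

(-13.05, -2.6)


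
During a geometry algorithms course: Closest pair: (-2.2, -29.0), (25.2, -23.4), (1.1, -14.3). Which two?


d(P0,P1) = 27.9664, d(P0,P2) = 15.0659, d(P1,P2) = 25.7608
Closest: P0 and P2

Closest pair: (-2.2, -29.0) and (1.1, -14.3), distance = 15.0659


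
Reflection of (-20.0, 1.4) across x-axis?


Reflection over x-axis: (x,y) -> (x,-y)
(-20, 1.4) -> (-20, -1.4)

(-20, -1.4)


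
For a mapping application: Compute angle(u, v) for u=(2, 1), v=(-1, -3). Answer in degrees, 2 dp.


u.v = -5, |u| = sqrt(5) = 2.2361, |v| = sqrt(10) = 3.1623
cos(theta) = u.v/(|u||v|) = -5/sqrt(50) = -0.707107
theta = acos(-0.707107) = 135 degrees

135 degrees


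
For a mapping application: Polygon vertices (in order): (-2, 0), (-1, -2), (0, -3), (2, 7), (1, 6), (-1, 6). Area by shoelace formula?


Shoelace sum: ((-2)*(-2) - (-1)*0) + ((-1)*(-3) - 0*(-2)) + (0*7 - 2*(-3)) + (2*6 - 1*7) + (1*6 - (-1)*6) + ((-1)*0 - (-2)*6)
= 42
Area = |42|/2 = 21

21


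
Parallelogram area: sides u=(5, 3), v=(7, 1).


|u x v| = |5*1 - 3*7|
= |5 - 21| = 16

16


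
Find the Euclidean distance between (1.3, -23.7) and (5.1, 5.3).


dx=3.8, dy=29
d^2 = 3.8^2 + 29^2 = 855.44
d = sqrt(855.44) = 29.2479

29.2479


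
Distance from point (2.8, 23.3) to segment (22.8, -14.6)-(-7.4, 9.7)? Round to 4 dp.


Project P onto AB: t = 1 (clamped to [0,1])
Closest point on segment: (-7.4, 9.7)
Distance: 17

17


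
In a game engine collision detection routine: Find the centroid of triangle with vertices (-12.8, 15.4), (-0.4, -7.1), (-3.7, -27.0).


Centroid = ((x_A+x_B+x_C)/3, (y_A+y_B+y_C)/3)
= (((-12.8)+(-0.4)+(-3.7))/3, (15.4+(-7.1)+(-27))/3)
= (-5.6333, -6.2333)

(-5.6333, -6.2333)


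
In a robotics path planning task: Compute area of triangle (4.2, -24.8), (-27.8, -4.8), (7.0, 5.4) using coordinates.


Area = |x_A(y_B-y_C) + x_B(y_C-y_A) + x_C(y_A-y_B)|/2
= |(-42.84) + (-839.56) + (-140)|/2
= 1022.4/2 = 511.2

511.2


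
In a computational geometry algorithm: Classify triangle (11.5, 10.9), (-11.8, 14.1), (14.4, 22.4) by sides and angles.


Side lengths squared: AB^2=553.13, BC^2=755.33, CA^2=140.66
Sorted: [140.66, 553.13, 755.33]
By sides: Scalene, By angles: Obtuse

Scalene, Obtuse


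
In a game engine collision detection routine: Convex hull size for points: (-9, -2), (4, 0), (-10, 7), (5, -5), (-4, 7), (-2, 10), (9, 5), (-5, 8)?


Convex hull vertices (CCW): (-10, 7), (-9, -2), (5, -5), (9, 5), (-2, 10)
Count = 5

5


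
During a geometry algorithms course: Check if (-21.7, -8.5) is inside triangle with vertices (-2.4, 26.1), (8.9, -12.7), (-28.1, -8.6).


Cross products: AB x AP = -1139.82, BC x BP = -29.94, CA x CP = -219.51
All same sign? yes

Yes, inside


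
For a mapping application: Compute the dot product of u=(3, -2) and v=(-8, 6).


u . v = u_x*v_x + u_y*v_y = 3*(-8) + (-2)*6
= (-24) + (-12) = -36

-36


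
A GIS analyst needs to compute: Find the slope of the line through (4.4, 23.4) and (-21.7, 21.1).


slope = (y2-y1)/(x2-x1) = (21.1-23.4)/((-21.7)-4.4) = (-2.3)/(-26.1) = 0.0881

0.0881


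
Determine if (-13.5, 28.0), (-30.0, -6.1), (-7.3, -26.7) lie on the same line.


Cross product: ((-30)-(-13.5))*((-26.7)-28) - ((-6.1)-28)*((-7.3)-(-13.5))
= 1113.97

No, not collinear


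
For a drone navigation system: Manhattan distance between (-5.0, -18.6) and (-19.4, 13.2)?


|(-5)-(-19.4)| + |(-18.6)-13.2| = 14.4 + 31.8 = 46.2

46.2


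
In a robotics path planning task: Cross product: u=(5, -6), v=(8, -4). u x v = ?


u x v = u_x*v_y - u_y*v_x = 5*(-4) - (-6)*8
= (-20) - (-48) = 28

28


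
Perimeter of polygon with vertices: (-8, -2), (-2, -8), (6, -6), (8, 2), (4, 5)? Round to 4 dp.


Sides: (-8, -2)->(-2, -8): sqrt(72) = 8.485281, (-2, -8)->(6, -6): sqrt(68) = 8.246211, (6, -6)->(8, 2): sqrt(68) = 8.246211, (8, 2)->(4, 5): sqrt(25) = 5, (4, 5)->(-8, -2): sqrt(193) = 13.892444
Sum = 43.870147
Perimeter = 43.8701

43.8701


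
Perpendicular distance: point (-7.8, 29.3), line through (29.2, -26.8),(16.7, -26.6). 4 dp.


|cross product| = 693.85
|line direction| = sqrt(156.29) = 12.5016
Distance = 693.85/sqrt(156.29) = 55.5009

55.5009


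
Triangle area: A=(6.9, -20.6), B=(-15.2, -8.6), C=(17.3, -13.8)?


Area = |x_A(y_B-y_C) + x_B(y_C-y_A) + x_C(y_A-y_B)|/2
= |35.88 + (-103.36) + (-207.6)|/2
= 275.08/2 = 137.54

137.54


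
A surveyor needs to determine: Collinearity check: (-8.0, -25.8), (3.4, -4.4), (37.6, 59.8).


Cross product: (3.4-(-8))*(59.8-(-25.8)) - ((-4.4)-(-25.8))*(37.6-(-8))
= 0

Yes, collinear


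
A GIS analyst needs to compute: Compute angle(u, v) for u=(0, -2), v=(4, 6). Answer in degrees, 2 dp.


u.v = -12, |u| = sqrt(4) = 2, |v| = sqrt(52) = 7.2111
cos(theta) = u.v/(|u||v|) = -12/sqrt(208) = -0.83205
theta = acos(-0.83205) = 146.31 degrees

146.31 degrees


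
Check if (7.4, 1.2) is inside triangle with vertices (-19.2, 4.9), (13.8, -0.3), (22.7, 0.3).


Cross products: AB x AP = 16.22, BC x BP = 17.19, CA x CP = 32.67
All same sign? yes

Yes, inside


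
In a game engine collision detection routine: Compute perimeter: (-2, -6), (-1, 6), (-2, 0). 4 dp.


Sides: (-2, -6)->(-1, 6): sqrt(145) = 12.041595, (-1, 6)->(-2, 0): sqrt(37) = 6.082763, (-2, 0)->(-2, -6): sqrt(36) = 6
Sum = 24.124358
Perimeter = 24.1244

24.1244


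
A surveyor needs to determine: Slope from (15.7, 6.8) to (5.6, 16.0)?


slope = (y2-y1)/(x2-x1) = (16-6.8)/(5.6-15.7) = 9.2/(-10.1) = -0.9109

-0.9109


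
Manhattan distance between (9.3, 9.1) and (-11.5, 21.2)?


|9.3-(-11.5)| + |9.1-21.2| = 20.8 + 12.1 = 32.9

32.9


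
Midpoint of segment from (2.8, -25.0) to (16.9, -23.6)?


M = ((2.8+16.9)/2, ((-25)+(-23.6))/2)
= (9.85, -24.3)

(9.85, -24.3)


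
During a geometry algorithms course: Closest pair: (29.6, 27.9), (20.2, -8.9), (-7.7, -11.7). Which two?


d(P0,P1) = 37.9816, d(P0,P2) = 54.4008, d(P1,P2) = 28.0401
Closest: P1 and P2

Closest pair: (20.2, -8.9) and (-7.7, -11.7), distance = 28.0401


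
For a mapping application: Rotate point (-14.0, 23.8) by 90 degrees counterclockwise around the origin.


90° CCW: (x,y) -> (-y, x)
(-14,23.8) -> (-23.8, -14)

(-23.8, -14)


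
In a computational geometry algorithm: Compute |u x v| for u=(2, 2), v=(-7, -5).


|u x v| = |2*(-5) - 2*(-7)|
= |(-10) - (-14)| = 4

4


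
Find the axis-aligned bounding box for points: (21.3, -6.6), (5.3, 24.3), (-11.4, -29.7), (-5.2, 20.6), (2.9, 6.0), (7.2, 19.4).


x range: [-11.4, 21.3]
y range: [-29.7, 24.3]
Bounding box: (-11.4,-29.7) to (21.3,24.3)

(-11.4,-29.7) to (21.3,24.3)


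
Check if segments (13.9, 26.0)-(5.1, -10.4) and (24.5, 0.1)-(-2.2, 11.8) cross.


Cross products: d1=-567.51, d2=507.33, d3=613.76, d4=-461.08
d1*d2 < 0 and d3*d4 < 0? yes

Yes, they intersect


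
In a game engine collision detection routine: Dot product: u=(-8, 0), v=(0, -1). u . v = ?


u . v = u_x*v_x + u_y*v_y = (-8)*0 + 0*(-1)
= 0 + 0 = 0

0


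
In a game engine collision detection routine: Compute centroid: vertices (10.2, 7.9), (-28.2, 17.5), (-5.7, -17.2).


Centroid = ((x_A+x_B+x_C)/3, (y_A+y_B+y_C)/3)
= ((10.2+(-28.2)+(-5.7))/3, (7.9+17.5+(-17.2))/3)
= (-7.9, 2.7333)

(-7.9, 2.7333)


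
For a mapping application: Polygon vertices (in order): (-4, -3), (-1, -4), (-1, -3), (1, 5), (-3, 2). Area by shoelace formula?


Shoelace sum: ((-4)*(-4) - (-1)*(-3)) + ((-1)*(-3) - (-1)*(-4)) + ((-1)*5 - 1*(-3)) + (1*2 - (-3)*5) + ((-3)*(-3) - (-4)*2)
= 44
Area = |44|/2 = 22

22


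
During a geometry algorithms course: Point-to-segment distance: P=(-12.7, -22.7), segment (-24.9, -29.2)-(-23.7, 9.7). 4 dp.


Project P onto AB: t = 0.1766 (clamped to [0,1])
Closest point on segment: (-24.6881, -22.3302)
Distance: 11.9938

11.9938


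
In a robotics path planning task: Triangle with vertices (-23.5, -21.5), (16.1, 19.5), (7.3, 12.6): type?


Side lengths squared: AB^2=3249.16, BC^2=125.05, CA^2=2111.45
Sorted: [125.05, 2111.45, 3249.16]
By sides: Scalene, By angles: Obtuse

Scalene, Obtuse


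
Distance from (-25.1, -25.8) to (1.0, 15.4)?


dx=26.1, dy=41.2
d^2 = 26.1^2 + 41.2^2 = 2378.65
d = sqrt(2378.65) = 48.7714

48.7714


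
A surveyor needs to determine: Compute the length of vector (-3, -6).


|u| = sqrt((-3)^2 + (-6)^2) = sqrt(45) = 6.7082

6.7082


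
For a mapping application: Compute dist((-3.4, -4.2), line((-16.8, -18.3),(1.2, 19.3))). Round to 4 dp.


|cross product| = 250.04
|line direction| = sqrt(1737.76) = 41.6864
Distance = 250.04/sqrt(1737.76) = 5.9981

5.9981


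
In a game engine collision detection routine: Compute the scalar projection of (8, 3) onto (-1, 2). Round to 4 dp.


u.v = -2, |v| = sqrt(5) = 2.2361
Scalar projection = u.v / |v| = -2 / sqrt(5) = -0.8944

-0.8944


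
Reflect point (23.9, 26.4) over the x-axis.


Reflection over x-axis: (x,y) -> (x,-y)
(23.9, 26.4) -> (23.9, -26.4)

(23.9, -26.4)


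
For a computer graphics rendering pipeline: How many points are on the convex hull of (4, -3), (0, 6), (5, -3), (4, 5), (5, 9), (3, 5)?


Convex hull vertices (CCW): (0, 6), (4, -3), (5, -3), (5, 9)
Count = 4

4


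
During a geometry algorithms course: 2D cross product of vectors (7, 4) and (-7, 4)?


u x v = u_x*v_y - u_y*v_x = 7*4 - 4*(-7)
= 28 - (-28) = 56

56


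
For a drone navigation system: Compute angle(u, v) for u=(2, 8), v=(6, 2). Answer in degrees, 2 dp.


u.v = 28, |u| = sqrt(68) = 8.2462, |v| = sqrt(40) = 6.3246
cos(theta) = u.v/(|u||v|) = 28/sqrt(2720) = 0.536875
theta = acos(0.536875) = 57.53 degrees

57.53 degrees


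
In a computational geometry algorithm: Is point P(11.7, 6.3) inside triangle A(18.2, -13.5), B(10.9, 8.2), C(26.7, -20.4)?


Cross products: AB x AP = -3.49, BC x BP = -7.14, CA x CP = -123.45
All same sign? yes

Yes, inside


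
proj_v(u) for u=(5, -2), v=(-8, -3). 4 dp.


u.v = -34, |v| = sqrt(73) = 8.544
Scalar projection = u.v / |v| = -34 / sqrt(73) = -3.9794

-3.9794


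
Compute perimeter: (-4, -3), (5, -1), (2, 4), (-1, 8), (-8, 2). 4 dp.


Sides: (-4, -3)->(5, -1): sqrt(85) = 9.219544, (5, -1)->(2, 4): sqrt(34) = 5.830952, (2, 4)->(-1, 8): sqrt(25) = 5, (-1, 8)->(-8, 2): sqrt(85) = 9.219544, (-8, 2)->(-4, -3): sqrt(41) = 6.403124
Sum = 35.673164
Perimeter = 35.6732

35.6732


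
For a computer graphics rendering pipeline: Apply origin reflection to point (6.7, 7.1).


Reflection over origin: (x,y) -> (-x,-y)
(6.7, 7.1) -> (-6.7, -7.1)

(-6.7, -7.1)


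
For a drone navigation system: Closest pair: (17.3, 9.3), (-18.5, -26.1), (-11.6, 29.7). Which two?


d(P0,P1) = 50.3468, d(P0,P2) = 35.3747, d(P1,P2) = 56.225
Closest: P0 and P2

Closest pair: (17.3, 9.3) and (-11.6, 29.7), distance = 35.3747


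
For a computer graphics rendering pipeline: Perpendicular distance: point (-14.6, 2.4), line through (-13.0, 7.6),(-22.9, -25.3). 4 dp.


|cross product| = 1.16
|line direction| = sqrt(1180.42) = 34.3572
Distance = 1.16/sqrt(1180.42) = 0.0338

0.0338


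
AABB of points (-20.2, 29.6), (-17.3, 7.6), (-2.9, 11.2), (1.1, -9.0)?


x range: [-20.2, 1.1]
y range: [-9, 29.6]
Bounding box: (-20.2,-9) to (1.1,29.6)

(-20.2,-9) to (1.1,29.6)


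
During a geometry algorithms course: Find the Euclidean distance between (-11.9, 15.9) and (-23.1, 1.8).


dx=-11.2, dy=-14.1
d^2 = (-11.2)^2 + (-14.1)^2 = 324.25
d = sqrt(324.25) = 18.0069

18.0069


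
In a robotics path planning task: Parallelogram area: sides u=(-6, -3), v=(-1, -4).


|u x v| = |(-6)*(-4) - (-3)*(-1)|
= |24 - 3| = 21

21


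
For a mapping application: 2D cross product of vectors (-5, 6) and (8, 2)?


u x v = u_x*v_y - u_y*v_x = (-5)*2 - 6*8
= (-10) - 48 = -58

-58


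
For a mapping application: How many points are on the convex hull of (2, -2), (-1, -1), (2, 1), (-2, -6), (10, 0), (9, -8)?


Convex hull vertices (CCW): (-2, -6), (9, -8), (10, 0), (2, 1), (-1, -1)
Count = 5

5


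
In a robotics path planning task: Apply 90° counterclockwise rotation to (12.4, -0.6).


90° CCW: (x,y) -> (-y, x)
(12.4,-0.6) -> (0.6, 12.4)

(0.6, 12.4)


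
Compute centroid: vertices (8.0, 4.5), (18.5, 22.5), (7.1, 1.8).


Centroid = ((x_A+x_B+x_C)/3, (y_A+y_B+y_C)/3)
= ((8+18.5+7.1)/3, (4.5+22.5+1.8)/3)
= (11.2, 9.6)

(11.2, 9.6)


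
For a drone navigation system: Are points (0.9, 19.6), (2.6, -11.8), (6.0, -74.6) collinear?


Cross product: (2.6-0.9)*((-74.6)-19.6) - ((-11.8)-19.6)*(6-0.9)
= 0

Yes, collinear


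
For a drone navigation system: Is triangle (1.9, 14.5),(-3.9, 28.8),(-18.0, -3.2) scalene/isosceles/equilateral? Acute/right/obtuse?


Side lengths squared: AB^2=238.13, BC^2=1222.81, CA^2=709.3
Sorted: [238.13, 709.3, 1222.81]
By sides: Scalene, By angles: Obtuse

Scalene, Obtuse


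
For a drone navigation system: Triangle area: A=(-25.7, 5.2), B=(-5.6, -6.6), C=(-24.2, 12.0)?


Area = |x_A(y_B-y_C) + x_B(y_C-y_A) + x_C(y_A-y_B)|/2
= |478.02 + (-38.08) + (-285.56)|/2
= 154.38/2 = 77.19

77.19


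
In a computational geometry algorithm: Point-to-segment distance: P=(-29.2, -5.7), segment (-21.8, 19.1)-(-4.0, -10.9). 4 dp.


Project P onto AB: t = 0.5032 (clamped to [0,1])
Closest point on segment: (-12.8435, 4.0048)
Distance: 19.0189

19.0189


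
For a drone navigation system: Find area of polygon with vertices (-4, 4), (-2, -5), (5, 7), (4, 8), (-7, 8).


Shoelace sum: ((-4)*(-5) - (-2)*4) + ((-2)*7 - 5*(-5)) + (5*8 - 4*7) + (4*8 - (-7)*8) + ((-7)*4 - (-4)*8)
= 143
Area = |143|/2 = 71.5

71.5


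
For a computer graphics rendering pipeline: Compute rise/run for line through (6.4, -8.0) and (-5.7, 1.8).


slope = (y2-y1)/(x2-x1) = (1.8-(-8))/((-5.7)-6.4) = 9.8/(-12.1) = -0.8099

-0.8099


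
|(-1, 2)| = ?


|u| = sqrt((-1)^2 + 2^2) = sqrt(5) = 2.2361

2.2361


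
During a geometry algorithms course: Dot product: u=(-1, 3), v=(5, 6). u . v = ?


u . v = u_x*v_x + u_y*v_y = (-1)*5 + 3*6
= (-5) + 18 = 13

13


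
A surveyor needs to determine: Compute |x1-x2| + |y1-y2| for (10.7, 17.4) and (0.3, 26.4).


|10.7-0.3| + |17.4-26.4| = 10.4 + 9 = 19.4

19.4


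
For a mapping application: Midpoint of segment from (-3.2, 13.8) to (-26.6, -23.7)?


M = (((-3.2)+(-26.6))/2, (13.8+(-23.7))/2)
= (-14.9, -4.95)

(-14.9, -4.95)


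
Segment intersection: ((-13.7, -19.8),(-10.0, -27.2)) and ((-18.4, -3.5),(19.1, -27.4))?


Cross products: d1=-498.92, d2=-687.99, d3=25.53, d4=214.6
d1*d2 < 0 and d3*d4 < 0? no

No, they don't intersect


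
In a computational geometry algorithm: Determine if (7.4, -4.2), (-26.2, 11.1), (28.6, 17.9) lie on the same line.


Cross product: ((-26.2)-7.4)*(17.9-(-4.2)) - (11.1-(-4.2))*(28.6-7.4)
= -1066.92

No, not collinear


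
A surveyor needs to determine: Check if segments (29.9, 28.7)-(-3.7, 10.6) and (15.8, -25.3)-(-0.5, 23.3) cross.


Cross products: d1=-1565.46, d2=362.53, d3=1559.19, d4=-368.8
d1*d2 < 0 and d3*d4 < 0? yes

Yes, they intersect
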